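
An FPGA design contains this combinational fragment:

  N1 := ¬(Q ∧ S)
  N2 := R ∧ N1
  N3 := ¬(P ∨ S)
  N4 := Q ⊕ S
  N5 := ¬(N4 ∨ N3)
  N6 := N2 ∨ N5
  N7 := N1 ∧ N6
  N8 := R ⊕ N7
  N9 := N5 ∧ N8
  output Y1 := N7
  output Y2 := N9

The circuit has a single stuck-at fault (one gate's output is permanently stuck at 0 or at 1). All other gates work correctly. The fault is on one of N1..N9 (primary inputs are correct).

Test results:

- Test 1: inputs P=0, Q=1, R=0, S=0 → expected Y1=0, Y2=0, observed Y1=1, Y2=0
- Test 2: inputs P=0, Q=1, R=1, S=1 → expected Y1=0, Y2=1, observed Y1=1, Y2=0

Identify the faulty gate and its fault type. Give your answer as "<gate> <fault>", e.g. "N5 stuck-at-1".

N7 stuck-at-1

Fault-free values for test 1 (P=0, Q=1, R=0, S=0): N1=1, N2=0, N3=1, N4=1, N5=0, N6=0, N7=0, N8=0, N9=0, giving Y1=0, Y2=0. Observed Y1=1, Y2=0.
Test 1: faults giving observed Y1=1, Y2=0 are {N2 stuck-at-1, N6 stuck-at-1, N7 stuck-at-1}.
Test 2 (P=0, Q=1, R=1, S=1): fault-free N1=0, N2=0, N3=0, N4=0, N5=1, N6=1, N7=0, N8=1, N9=1 → Y1=0, Y2=1; observed Y1=1, Y2=0. Eliminates N2 stuck-at-1, N6 stuck-at-1.
Only N7 stuck-at-1 is consistent with every test.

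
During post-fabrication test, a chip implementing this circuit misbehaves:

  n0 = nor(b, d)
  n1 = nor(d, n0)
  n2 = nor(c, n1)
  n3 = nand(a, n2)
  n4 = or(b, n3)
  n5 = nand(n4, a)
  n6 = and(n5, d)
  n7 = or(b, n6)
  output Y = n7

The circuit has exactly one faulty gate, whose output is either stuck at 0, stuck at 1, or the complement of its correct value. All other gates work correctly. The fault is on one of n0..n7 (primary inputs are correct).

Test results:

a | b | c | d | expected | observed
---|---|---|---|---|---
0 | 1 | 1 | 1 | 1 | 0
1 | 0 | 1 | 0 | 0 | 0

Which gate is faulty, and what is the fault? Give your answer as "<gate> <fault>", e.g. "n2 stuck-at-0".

Fault-free values for test 1 (a=0, b=1, c=1, d=1): n0=0, n1=0, n2=0, n3=1, n4=1, n5=1, n6=1, n7=1, giving Y=1. Observed 0.
Test 1: faults giving observed 0 are {n7 stuck-at-0, n7 inverted output}.
Test 2 (a=1, b=0, c=1, d=0): fault-free n0=1, n1=0, n2=0, n3=1, n4=1, n5=0, n6=0, n7=0 → 0; observed 0. Eliminates n7 inverted output.
Only n7 stuck-at-0 is consistent with every test.

n7 stuck-at-0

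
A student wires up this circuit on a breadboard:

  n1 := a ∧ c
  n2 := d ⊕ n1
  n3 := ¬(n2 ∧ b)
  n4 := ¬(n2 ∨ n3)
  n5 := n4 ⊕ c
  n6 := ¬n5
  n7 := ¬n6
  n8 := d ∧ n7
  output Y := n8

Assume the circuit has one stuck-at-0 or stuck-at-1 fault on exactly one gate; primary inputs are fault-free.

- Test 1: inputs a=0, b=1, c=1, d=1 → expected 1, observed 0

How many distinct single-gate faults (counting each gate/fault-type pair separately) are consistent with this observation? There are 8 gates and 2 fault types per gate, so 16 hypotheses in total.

Fault-free: n1=0, n2=1, n3=0, n4=0, n5=1, n6=0, n7=1, n8=1 → 1. Observed 0.
  n1: none of the 2 fault types match ✗
  n2: none of the 2 fault types match ✗
  n3: none of the 2 fault types match ✗
  n4: stuck-at-1 ✓; others ✗
  n5: stuck-at-0 ✓; others ✗
  n6: stuck-at-1 ✓; others ✗
  n7: stuck-at-0 ✓; others ✗
  n8: stuck-at-0 ✓; others ✗
Consistent faults: {n4 stuck-at-1, n5 stuck-at-0, n6 stuck-at-1, n7 stuck-at-0, n8 stuck-at-0} — 5 in all.

5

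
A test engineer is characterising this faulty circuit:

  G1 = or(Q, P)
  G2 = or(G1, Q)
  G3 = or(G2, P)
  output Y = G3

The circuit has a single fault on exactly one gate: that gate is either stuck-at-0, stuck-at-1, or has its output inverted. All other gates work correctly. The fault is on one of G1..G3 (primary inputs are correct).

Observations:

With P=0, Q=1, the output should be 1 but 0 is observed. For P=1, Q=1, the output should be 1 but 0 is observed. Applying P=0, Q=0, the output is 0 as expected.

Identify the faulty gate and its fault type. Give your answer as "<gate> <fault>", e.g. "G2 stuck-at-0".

G3 stuck-at-0

Fault-free values for test 1 (P=0, Q=1): G1=1, G2=1, G3=1, giving Y=1. Observed 0.
Test 1: faults giving observed 0 are {G2 stuck-at-0, G2 inverted output, G3 stuck-at-0, G3 inverted output}.
Test 2 (P=1, Q=1): fault-free G1=1, G2=1, G3=1 → 1; observed 0. Eliminates G2 stuck-at-0, G2 inverted output.
Test 3 (P=0, Q=0): fault-free G1=0, G2=0, G3=0 → 0; observed 0. Eliminates G3 inverted output.
Only G3 stuck-at-0 is consistent with every test.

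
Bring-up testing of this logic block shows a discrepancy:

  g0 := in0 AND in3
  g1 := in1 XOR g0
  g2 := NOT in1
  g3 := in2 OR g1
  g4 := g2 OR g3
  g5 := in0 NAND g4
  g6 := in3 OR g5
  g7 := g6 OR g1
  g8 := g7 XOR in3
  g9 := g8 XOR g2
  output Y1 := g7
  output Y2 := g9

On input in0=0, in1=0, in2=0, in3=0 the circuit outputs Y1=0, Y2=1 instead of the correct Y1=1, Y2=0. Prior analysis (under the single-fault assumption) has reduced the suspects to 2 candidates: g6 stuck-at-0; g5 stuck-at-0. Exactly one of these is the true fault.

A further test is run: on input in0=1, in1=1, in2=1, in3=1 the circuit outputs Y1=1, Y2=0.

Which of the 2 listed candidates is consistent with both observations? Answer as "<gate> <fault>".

g5 stuck-at-0

Evaluate each candidate on input in0=1, in1=1, in2=1, in3=1:
  g6 stuck-at-0: g0=1, g1=0, g2=0, g3=1, g4=1, g5=0, g6=0 [stuck-at-0], g7=0, g8=1, g9=1 → Y1=0, Y2=1 — eliminated
  g5 stuck-at-0: g0=1, g1=0, g2=0, g3=1, g4=1, g5=0 [stuck-at-0], g6=1, g7=1, g8=0, g9=0 → Y1=1, Y2=0 — matches
Only g5 stuck-at-0 reproduces the observed Y1=1, Y2=0.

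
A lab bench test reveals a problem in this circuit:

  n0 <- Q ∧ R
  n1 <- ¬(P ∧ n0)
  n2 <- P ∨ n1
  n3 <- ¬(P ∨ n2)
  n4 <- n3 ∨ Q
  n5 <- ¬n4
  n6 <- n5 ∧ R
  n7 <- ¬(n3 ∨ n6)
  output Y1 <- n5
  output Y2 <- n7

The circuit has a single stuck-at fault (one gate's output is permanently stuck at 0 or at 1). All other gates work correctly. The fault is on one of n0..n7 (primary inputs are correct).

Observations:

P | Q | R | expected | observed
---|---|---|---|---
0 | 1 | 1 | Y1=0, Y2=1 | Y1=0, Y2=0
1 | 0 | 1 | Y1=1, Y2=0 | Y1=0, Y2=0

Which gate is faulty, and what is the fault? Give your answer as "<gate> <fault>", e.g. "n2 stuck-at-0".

Fault-free values for test 1 (P=0, Q=1, R=1): n0=1, n1=1, n2=1, n3=0, n4=1, n5=0, n6=0, n7=1, giving Y1=0, Y2=1. Observed Y1=0, Y2=0.
Test 1: faults giving observed Y1=0, Y2=0 are {n1 stuck-at-0, n2 stuck-at-0, n3 stuck-at-1, n6 stuck-at-1, n7 stuck-at-0}.
Test 2 (P=1, Q=0, R=1): fault-free n0=0, n1=1, n2=1, n3=0, n4=0, n5=1, n6=1, n7=0 → Y1=1, Y2=0; observed Y1=0, Y2=0. Eliminates n1 stuck-at-0, n2 stuck-at-0, n6 stuck-at-1, n7 stuck-at-0.
Only n3 stuck-at-1 is consistent with every test.

n3 stuck-at-1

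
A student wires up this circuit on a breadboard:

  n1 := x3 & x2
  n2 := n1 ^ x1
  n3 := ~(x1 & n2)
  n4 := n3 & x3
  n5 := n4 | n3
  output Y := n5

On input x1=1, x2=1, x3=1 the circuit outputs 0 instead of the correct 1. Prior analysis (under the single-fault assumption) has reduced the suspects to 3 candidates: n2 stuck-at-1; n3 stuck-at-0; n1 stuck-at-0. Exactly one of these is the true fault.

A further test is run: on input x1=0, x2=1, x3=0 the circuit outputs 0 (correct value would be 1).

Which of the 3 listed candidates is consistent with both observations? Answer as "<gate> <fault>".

Evaluate each candidate on input x1=0, x2=1, x3=0:
  n2 stuck-at-1: n1=0, n2=1 [stuck-at-1], n3=1, n4=0, n5=1 → 1 — eliminated
  n3 stuck-at-0: n1=0, n2=0, n3=0 [stuck-at-0], n4=0, n5=0 → 0 — matches
  n1 stuck-at-0: n1=0 [stuck-at-0], n2=0, n3=1, n4=0, n5=1 → 1 — eliminated
Only n3 stuck-at-0 reproduces the observed 0.

n3 stuck-at-0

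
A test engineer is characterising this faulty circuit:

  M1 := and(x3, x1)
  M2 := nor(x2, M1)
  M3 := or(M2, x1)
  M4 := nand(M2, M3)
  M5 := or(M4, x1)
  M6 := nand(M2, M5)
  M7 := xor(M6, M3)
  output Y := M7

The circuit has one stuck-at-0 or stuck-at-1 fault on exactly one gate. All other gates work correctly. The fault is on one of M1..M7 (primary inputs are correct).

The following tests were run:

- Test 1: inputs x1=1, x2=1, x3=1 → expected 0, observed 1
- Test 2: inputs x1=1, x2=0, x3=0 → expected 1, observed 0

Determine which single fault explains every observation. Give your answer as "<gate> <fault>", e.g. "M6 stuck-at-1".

M3 stuck-at-0

Fault-free values for test 1 (x1=1, x2=1, x3=1): M1=1, M2=0, M3=1, M4=1, M5=1, M6=1, M7=0, giving Y=0. Observed 1.
Test 1: faults giving observed 1 are {M2 stuck-at-1, M3 stuck-at-0, M6 stuck-at-0, M7 stuck-at-1}.
Test 2 (x1=1, x2=0, x3=0): fault-free M1=0, M2=1, M3=1, M4=0, M5=1, M6=0, M7=1 → 1; observed 0. Eliminates M2 stuck-at-1, M6 stuck-at-0, M7 stuck-at-1.
Only M3 stuck-at-0 is consistent with every test.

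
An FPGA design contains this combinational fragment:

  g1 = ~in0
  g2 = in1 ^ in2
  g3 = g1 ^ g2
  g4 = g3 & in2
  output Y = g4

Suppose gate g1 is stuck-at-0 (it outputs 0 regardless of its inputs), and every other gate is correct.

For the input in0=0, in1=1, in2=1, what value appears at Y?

0

Propagate with g1 forced: g1=0 [stuck-at-0], g2=0, g3=0, g4=0.
So Y = 0. (Without the fault it would be 1.)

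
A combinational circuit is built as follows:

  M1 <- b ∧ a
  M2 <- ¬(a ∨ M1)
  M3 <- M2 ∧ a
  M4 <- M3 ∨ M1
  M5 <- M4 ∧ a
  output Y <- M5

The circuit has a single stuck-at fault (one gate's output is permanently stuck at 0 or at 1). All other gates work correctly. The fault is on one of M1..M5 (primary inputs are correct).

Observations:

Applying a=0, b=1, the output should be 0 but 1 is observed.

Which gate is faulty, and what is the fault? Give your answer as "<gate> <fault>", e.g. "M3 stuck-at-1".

M5 stuck-at-1

Fault-free values for test 1 (a=0, b=1): M1=0, M2=1, M3=0, M4=0, M5=0, giving Y=0. Observed 1.
Test 1: faults giving observed 1 are {M5 stuck-at-1}.
Only M5 stuck-at-1 is consistent with every test.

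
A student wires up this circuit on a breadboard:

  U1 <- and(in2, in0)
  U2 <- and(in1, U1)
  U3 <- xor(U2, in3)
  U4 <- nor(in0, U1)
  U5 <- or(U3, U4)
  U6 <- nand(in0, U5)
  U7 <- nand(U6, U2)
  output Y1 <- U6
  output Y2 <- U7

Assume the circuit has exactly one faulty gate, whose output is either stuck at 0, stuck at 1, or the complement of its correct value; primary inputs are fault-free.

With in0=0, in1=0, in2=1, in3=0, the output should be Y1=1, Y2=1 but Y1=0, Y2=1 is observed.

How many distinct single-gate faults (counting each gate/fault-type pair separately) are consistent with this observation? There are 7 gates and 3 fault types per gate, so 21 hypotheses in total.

2

Fault-free: U1=0, U2=0, U3=0, U4=1, U5=1, U6=1, U7=1 → Y1=1, Y2=1. Observed Y1=0, Y2=1.
  U1: none of the 3 fault types match ✗
  U2: none of the 3 fault types match ✗
  U3: none of the 3 fault types match ✗
  U4: none of the 3 fault types match ✗
  U5: none of the 3 fault types match ✗
  U6: stuck-at-0, inverted output ✓; others ✗
  U7: none of the 3 fault types match ✗
Consistent faults: {U6 stuck-at-0, U6 inverted output} — 2 in all.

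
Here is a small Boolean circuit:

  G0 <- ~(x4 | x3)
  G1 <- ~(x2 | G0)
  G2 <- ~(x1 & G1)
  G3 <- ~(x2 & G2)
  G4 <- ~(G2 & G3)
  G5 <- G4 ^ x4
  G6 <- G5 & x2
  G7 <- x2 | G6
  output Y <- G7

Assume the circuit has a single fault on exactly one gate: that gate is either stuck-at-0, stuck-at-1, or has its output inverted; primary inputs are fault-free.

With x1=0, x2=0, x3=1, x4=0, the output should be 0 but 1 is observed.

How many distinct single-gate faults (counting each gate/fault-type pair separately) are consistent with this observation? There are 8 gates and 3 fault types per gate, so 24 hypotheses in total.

Fault-free: G0=0, G1=1, G2=1, G3=1, G4=0, G5=0, G6=0, G7=0 → 0. Observed 1.
  G0: none of the 3 fault types match ✗
  G1: none of the 3 fault types match ✗
  G2: none of the 3 fault types match ✗
  G3: none of the 3 fault types match ✗
  G4: none of the 3 fault types match ✗
  G5: none of the 3 fault types match ✗
  G6: stuck-at-1, inverted output ✓; others ✗
  G7: stuck-at-1, inverted output ✓; others ✗
Consistent faults: {G6 stuck-at-1, G6 inverted output, G7 stuck-at-1, G7 inverted output} — 4 in all.

4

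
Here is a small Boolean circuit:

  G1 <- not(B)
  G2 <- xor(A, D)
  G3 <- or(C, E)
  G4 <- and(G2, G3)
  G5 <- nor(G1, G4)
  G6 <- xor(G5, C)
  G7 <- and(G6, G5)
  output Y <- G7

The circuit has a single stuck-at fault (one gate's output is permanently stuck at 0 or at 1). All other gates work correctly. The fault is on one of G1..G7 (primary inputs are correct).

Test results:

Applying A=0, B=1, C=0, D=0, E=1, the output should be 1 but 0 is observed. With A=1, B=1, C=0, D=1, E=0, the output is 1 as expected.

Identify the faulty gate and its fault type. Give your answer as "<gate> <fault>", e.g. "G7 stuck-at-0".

Fault-free values for test 1 (A=0, B=1, C=0, D=0, E=1): G1=0, G2=0, G3=1, G4=0, G5=1, G6=1, G7=1, giving Y=1. Observed 0.
Test 1: faults giving observed 0 are {G1 stuck-at-1, G2 stuck-at-1, G4 stuck-at-1, G5 stuck-at-0, G6 stuck-at-0, G7 stuck-at-0}.
Test 2 (A=1, B=1, C=0, D=1, E=0): fault-free G1=0, G2=0, G3=0, G4=0, G5=1, G6=1, G7=1 → 1; observed 1. Eliminates G1 stuck-at-1, G4 stuck-at-1, G5 stuck-at-0, G6 stuck-at-0, G7 stuck-at-0.
Only G2 stuck-at-1 is consistent with every test.

G2 stuck-at-1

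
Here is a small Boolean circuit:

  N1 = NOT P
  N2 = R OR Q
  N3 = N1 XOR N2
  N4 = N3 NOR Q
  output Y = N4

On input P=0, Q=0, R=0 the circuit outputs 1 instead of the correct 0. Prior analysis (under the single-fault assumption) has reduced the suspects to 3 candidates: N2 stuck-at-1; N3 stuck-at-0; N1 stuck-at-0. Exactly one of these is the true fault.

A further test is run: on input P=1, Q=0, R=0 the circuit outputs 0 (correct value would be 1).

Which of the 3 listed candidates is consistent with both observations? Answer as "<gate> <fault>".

Evaluate each candidate on input P=1, Q=0, R=0:
  N2 stuck-at-1: N1=0, N2=1 [stuck-at-1], N3=1, N4=0 → 0 — matches
  N3 stuck-at-0: N1=0, N2=0, N3=0 [stuck-at-0], N4=1 → 1 — eliminated
  N1 stuck-at-0: N1=0 [stuck-at-0], N2=0, N3=0, N4=1 → 1 — eliminated
Only N2 stuck-at-1 reproduces the observed 0.

N2 stuck-at-1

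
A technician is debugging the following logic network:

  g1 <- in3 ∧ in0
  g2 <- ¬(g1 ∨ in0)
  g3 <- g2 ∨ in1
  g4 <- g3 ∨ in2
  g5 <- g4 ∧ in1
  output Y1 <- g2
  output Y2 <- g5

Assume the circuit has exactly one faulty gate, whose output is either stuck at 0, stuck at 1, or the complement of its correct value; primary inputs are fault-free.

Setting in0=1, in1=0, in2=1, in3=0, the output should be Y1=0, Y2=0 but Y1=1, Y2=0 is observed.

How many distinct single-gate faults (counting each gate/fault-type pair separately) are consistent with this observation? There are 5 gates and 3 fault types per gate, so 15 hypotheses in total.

Fault-free: g1=0, g2=0, g3=0, g4=1, g5=0 → Y1=0, Y2=0. Observed Y1=1, Y2=0.
  g1: none of the 3 fault types match ✗
  g2: stuck-at-1, inverted output ✓; others ✗
  g3: none of the 3 fault types match ✗
  g4: none of the 3 fault types match ✗
  g5: none of the 3 fault types match ✗
Consistent faults: {g2 stuck-at-1, g2 inverted output} — 2 in all.

2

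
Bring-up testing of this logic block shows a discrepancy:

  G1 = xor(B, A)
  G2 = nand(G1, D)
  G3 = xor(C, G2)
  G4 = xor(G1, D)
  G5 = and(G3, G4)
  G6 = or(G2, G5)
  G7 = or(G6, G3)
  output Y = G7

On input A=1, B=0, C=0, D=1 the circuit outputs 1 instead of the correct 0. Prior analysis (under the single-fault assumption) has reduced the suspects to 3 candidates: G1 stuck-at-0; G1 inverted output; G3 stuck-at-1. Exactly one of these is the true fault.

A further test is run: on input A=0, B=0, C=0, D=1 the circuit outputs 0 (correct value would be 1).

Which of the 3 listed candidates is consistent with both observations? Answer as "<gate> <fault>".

G1 inverted output

Evaluate each candidate on input A=0, B=0, C=0, D=1:
  G1 stuck-at-0: G1=0 [stuck-at-0], G2=1, G3=1, G4=1, G5=1, G6=1, G7=1 → 1 — eliminated
  G1 inverted output: G1=1 [inverted output], G2=0, G3=0, G4=0, G5=0, G6=0, G7=0 → 0 — matches
  G3 stuck-at-1: G1=0, G2=1, G3=1 [stuck-at-1], G4=1, G5=1, G6=1, G7=1 → 1 — eliminated
Only G1 inverted output reproduces the observed 0.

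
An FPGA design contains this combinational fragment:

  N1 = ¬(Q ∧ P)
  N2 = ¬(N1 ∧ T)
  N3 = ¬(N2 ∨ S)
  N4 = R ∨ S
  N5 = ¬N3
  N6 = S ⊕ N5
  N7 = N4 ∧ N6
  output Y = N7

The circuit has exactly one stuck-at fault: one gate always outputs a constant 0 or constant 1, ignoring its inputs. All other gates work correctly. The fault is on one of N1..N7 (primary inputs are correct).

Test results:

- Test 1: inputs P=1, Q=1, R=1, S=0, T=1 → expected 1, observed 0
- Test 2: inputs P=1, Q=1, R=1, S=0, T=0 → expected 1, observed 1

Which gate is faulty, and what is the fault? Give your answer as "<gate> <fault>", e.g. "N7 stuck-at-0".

Fault-free values for test 1 (P=1, Q=1, R=1, S=0, T=1): N1=0, N2=1, N3=0, N4=1, N5=1, N6=1, N7=1, giving Y=1. Observed 0.
Test 1: faults giving observed 0 are {N1 stuck-at-1, N2 stuck-at-0, N3 stuck-at-1, N4 stuck-at-0, N5 stuck-at-0, N6 stuck-at-0, N7 stuck-at-0}.
Test 2 (P=1, Q=1, R=1, S=0, T=0): fault-free N1=0, N2=1, N3=0, N4=1, N5=1, N6=1, N7=1 → 1; observed 1. Eliminates N2 stuck-at-0, N3 stuck-at-1, N4 stuck-at-0, N5 stuck-at-0, N6 stuck-at-0, N7 stuck-at-0.
Only N1 stuck-at-1 is consistent with every test.

N1 stuck-at-1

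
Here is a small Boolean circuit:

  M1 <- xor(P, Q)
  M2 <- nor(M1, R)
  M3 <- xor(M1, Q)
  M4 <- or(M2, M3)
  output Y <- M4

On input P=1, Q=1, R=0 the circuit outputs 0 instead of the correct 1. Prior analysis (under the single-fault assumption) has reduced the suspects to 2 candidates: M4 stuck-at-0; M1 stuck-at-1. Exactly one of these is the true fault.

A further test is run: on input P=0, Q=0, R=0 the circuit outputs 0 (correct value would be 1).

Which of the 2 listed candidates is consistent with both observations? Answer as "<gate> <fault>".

M4 stuck-at-0

Evaluate each candidate on input P=0, Q=0, R=0:
  M4 stuck-at-0: M1=0, M2=1, M3=0, M4=0 [stuck-at-0] → 0 — matches
  M1 stuck-at-1: M1=1 [stuck-at-1], M2=0, M3=1, M4=1 → 1 — eliminated
Only M4 stuck-at-0 reproduces the observed 0.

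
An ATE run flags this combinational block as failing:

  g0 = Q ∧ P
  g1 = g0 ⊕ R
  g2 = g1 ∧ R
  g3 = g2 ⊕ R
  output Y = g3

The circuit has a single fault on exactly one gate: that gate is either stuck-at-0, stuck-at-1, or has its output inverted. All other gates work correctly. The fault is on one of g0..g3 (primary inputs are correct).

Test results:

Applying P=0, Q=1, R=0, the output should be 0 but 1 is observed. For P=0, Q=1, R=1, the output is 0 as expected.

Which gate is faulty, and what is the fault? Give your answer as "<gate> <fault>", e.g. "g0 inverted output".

g2 stuck-at-1

Fault-free values for test 1 (P=0, Q=1, R=0): g0=0, g1=0, g2=0, g3=0, giving Y=0. Observed 1.
Test 1: faults giving observed 1 are {g2 stuck-at-1, g2 inverted output, g3 stuck-at-1, g3 inverted output}.
Test 2 (P=0, Q=1, R=1): fault-free g0=0, g1=1, g2=1, g3=0 → 0; observed 0. Eliminates g2 inverted output, g3 stuck-at-1, g3 inverted output.
Only g2 stuck-at-1 is consistent with every test.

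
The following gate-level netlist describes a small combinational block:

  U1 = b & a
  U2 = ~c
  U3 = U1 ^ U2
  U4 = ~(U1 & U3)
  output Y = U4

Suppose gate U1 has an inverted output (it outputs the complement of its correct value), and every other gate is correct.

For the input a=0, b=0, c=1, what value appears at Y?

Propagate with U1 forced: U1=1 [inverted output], U2=0, U3=1, U4=0.
So Y = 0. (Without the fault it would be 1.)

0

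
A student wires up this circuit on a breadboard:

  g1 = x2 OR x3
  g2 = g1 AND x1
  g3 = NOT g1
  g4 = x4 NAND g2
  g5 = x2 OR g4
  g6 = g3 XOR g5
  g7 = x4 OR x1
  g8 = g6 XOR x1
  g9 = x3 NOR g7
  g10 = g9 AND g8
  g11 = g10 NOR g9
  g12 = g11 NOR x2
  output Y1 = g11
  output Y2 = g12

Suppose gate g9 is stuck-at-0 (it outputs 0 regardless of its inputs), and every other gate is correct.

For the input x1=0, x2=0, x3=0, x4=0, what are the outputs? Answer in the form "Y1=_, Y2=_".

Propagate with g9 forced: g1=0, g2=0, g3=1, g4=1, g5=1, g6=0, g7=0, g8=0, g9=0 [stuck-at-0], g10=0, g11=1, g12=0.
So the outputs are Y1=1, Y2=0. (Without the fault they would be Y1=0, Y2=1.)

Y1=1, Y2=0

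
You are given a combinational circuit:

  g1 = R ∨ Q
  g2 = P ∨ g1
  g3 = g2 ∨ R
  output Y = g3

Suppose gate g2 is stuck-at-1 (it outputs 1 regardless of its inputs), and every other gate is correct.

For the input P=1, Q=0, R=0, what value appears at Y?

Propagate with g2 forced: g1=0, g2=1 [stuck-at-1], g3=1.
So Y = 1. (Same as the fault-free value — the fault is masked on this input.)

1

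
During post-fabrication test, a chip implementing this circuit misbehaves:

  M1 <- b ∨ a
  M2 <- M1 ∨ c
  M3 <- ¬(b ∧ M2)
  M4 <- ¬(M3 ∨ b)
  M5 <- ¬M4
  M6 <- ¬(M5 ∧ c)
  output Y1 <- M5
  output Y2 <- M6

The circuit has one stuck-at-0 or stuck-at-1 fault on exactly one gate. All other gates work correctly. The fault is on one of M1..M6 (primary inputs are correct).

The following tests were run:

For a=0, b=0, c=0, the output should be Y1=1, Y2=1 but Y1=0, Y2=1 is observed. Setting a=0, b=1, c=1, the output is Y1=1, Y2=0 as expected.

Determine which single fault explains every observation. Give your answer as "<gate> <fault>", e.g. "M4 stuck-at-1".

Fault-free values for test 1 (a=0, b=0, c=0): M1=0, M2=0, M3=1, M4=0, M5=1, M6=1, giving Y1=1, Y2=1. Observed Y1=0, Y2=1.
Test 1: faults giving observed Y1=0, Y2=1 are {M3 stuck-at-0, M4 stuck-at-1, M5 stuck-at-0}.
Test 2 (a=0, b=1, c=1): fault-free M1=1, M2=1, M3=0, M4=0, M5=1, M6=0 → Y1=1, Y2=0; observed Y1=1, Y2=0. Eliminates M4 stuck-at-1, M5 stuck-at-0.
Only M3 stuck-at-0 is consistent with every test.

M3 stuck-at-0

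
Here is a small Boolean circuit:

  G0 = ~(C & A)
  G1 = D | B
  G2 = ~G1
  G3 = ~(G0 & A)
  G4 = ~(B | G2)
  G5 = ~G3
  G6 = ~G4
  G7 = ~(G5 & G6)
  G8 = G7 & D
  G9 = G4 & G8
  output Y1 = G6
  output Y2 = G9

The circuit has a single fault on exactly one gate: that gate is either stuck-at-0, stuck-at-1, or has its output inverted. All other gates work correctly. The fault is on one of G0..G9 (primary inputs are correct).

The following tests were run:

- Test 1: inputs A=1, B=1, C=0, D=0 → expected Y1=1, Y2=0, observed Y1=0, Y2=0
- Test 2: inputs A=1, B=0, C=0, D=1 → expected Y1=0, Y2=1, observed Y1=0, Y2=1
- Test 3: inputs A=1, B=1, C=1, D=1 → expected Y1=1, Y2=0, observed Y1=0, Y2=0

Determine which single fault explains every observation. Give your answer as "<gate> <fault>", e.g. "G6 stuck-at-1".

Fault-free values for test 1 (A=1, B=1, C=0, D=0): G0=1, G1=1, G2=0, G3=0, G4=0, G5=1, G6=1, G7=0, G8=0, G9=0, giving Y1=1, Y2=0. Observed Y1=0, Y2=0.
Test 1: faults giving observed Y1=0, Y2=0 are {G4 stuck-at-1, G4 inverted output, G6 stuck-at-0, G6 inverted output}.
Test 2 (A=1, B=0, C=0, D=1): fault-free G0=1, G1=1, G2=0, G3=0, G4=1, G5=1, G6=0, G7=1, G8=1, G9=1 → Y1=0, Y2=1; observed Y1=0, Y2=1. Eliminates G4 inverted output, G6 inverted output.
Test 3 (A=1, B=1, C=1, D=1): fault-free G0=0, G1=1, G2=0, G3=1, G4=0, G5=0, G6=1, G7=1, G8=1, G9=0 → Y1=1, Y2=0; observed Y1=0, Y2=0. Eliminates G4 stuck-at-1.
Only G6 stuck-at-0 is consistent with every test.

G6 stuck-at-0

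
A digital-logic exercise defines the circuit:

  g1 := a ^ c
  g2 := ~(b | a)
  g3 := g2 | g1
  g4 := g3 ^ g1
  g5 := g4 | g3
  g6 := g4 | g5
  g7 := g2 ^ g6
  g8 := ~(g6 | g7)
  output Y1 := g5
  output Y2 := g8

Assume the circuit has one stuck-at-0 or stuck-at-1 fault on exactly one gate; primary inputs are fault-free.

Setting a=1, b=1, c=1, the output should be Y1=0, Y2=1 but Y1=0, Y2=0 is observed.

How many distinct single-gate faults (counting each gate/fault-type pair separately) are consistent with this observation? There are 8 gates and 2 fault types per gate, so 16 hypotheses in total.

3

Fault-free: g1=0, g2=0, g3=0, g4=0, g5=0, g6=0, g7=0, g8=1 → Y1=0, Y2=1. Observed Y1=0, Y2=0.
  g1: none of the 2 fault types match ✗
  g2: none of the 2 fault types match ✗
  g3: none of the 2 fault types match ✗
  g4: none of the 2 fault types match ✗
  g5: none of the 2 fault types match ✗
  g6: stuck-at-1 ✓; others ✗
  g7: stuck-at-1 ✓; others ✗
  g8: stuck-at-0 ✓; others ✗
Consistent faults: {g6 stuck-at-1, g7 stuck-at-1, g8 stuck-at-0} — 3 in all.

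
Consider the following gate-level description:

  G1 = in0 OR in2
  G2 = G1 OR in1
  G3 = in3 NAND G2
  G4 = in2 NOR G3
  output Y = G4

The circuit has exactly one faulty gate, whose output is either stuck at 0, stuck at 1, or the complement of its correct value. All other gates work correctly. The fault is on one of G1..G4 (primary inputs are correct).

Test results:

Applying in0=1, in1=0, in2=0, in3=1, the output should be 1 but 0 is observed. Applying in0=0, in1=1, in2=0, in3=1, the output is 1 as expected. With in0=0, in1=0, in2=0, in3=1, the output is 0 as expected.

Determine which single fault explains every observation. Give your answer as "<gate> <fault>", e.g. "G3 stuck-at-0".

G1 stuck-at-0

Fault-free values for test 1 (in0=1, in1=0, in2=0, in3=1): G1=1, G2=1, G3=0, G4=1, giving Y=1. Observed 0.
Test 1: faults giving observed 0 are {G1 stuck-at-0, G1 inverted output, G2 stuck-at-0, G2 inverted output, G3 stuck-at-1, G3 inverted output, G4 stuck-at-0, G4 inverted output}.
Test 2 (in0=0, in1=1, in2=0, in3=1): fault-free G1=0, G2=1, G3=0, G4=1 → 1; observed 1. Eliminates G2 stuck-at-0, G2 inverted output, G3 stuck-at-1, G3 inverted output, G4 stuck-at-0, G4 inverted output.
Test 3 (in0=0, in1=0, in2=0, in3=1): fault-free G1=0, G2=0, G3=1, G4=0 → 0; observed 0. Eliminates G1 inverted output.
Only G1 stuck-at-0 is consistent with every test.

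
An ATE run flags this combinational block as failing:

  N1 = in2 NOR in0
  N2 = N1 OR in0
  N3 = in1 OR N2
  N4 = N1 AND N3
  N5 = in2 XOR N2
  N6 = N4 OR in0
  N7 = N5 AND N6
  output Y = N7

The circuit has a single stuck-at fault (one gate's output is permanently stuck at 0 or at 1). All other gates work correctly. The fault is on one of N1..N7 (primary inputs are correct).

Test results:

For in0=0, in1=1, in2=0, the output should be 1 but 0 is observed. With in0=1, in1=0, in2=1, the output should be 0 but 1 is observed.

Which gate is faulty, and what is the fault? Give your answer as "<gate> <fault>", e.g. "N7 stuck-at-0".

Fault-free values for test 1 (in0=0, in1=1, in2=0): N1=1, N2=1, N3=1, N4=1, N5=1, N6=1, N7=1, giving Y=1. Observed 0.
Test 1: faults giving observed 0 are {N1 stuck-at-0, N2 stuck-at-0, N3 stuck-at-0, N4 stuck-at-0, N5 stuck-at-0, N6 stuck-at-0, N7 stuck-at-0}.
Test 2 (in0=1, in1=0, in2=1): fault-free N1=0, N2=1, N3=1, N4=0, N5=0, N6=1, N7=0 → 0; observed 1. Eliminates N1 stuck-at-0, N3 stuck-at-0, N4 stuck-at-0, N5 stuck-at-0, N6 stuck-at-0, N7 stuck-at-0.
Only N2 stuck-at-0 is consistent with every test.

N2 stuck-at-0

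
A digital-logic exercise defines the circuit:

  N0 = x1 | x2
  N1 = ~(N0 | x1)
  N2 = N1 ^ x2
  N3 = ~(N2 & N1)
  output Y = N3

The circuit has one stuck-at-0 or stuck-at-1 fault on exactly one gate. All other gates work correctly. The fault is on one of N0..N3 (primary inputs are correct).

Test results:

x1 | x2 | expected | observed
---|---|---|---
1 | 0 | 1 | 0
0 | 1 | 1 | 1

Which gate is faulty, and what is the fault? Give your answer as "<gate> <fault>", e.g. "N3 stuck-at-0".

Fault-free values for test 1 (x1=1, x2=0): N0=1, N1=0, N2=0, N3=1, giving Y=1. Observed 0.
Test 1: faults giving observed 0 are {N1 stuck-at-1, N3 stuck-at-0}.
Test 2 (x1=0, x2=1): fault-free N0=1, N1=0, N2=1, N3=1 → 1; observed 1. Eliminates N3 stuck-at-0.
Only N1 stuck-at-1 is consistent with every test.

N1 stuck-at-1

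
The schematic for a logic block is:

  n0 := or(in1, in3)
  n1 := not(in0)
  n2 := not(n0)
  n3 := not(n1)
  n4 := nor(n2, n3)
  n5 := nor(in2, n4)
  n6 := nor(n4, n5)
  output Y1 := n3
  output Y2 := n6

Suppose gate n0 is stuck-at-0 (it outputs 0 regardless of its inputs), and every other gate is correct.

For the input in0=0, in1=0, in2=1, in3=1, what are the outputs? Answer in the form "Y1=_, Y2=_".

Y1=0, Y2=1

Propagate with n0 forced: n0=0 [stuck-at-0], n1=1, n2=1, n3=0, n4=0, n5=0, n6=1.
So the outputs are Y1=0, Y2=1. (Without the fault they would be Y1=0, Y2=0.)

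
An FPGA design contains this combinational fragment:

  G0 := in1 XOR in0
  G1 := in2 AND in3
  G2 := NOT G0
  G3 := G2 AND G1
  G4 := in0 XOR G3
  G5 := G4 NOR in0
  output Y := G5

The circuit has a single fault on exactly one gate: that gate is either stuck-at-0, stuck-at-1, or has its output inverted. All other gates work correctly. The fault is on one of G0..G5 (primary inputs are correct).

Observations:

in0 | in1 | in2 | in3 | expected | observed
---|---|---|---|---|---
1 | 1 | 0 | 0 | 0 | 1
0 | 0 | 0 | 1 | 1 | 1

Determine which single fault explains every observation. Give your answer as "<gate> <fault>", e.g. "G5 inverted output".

Fault-free values for test 1 (in0=1, in1=1, in2=0, in3=0): G0=0, G1=0, G2=1, G3=0, G4=1, G5=0, giving Y=0. Observed 1.
Test 1: faults giving observed 1 are {G5 stuck-at-1, G5 inverted output}.
Test 2 (in0=0, in1=0, in2=0, in3=1): fault-free G0=0, G1=0, G2=1, G3=0, G4=0, G5=1 → 1; observed 1. Eliminates G5 inverted output.
Only G5 stuck-at-1 is consistent with every test.

G5 stuck-at-1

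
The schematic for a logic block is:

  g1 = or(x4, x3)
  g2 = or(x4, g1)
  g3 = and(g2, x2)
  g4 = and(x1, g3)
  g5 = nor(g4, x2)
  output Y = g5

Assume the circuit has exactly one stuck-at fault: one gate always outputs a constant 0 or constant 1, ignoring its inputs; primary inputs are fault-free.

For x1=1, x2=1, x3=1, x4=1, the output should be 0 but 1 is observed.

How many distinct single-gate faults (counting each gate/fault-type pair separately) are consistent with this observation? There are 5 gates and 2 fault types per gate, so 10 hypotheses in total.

1

Fault-free: g1=1, g2=1, g3=1, g4=1, g5=0 → 0. Observed 1.
  g1 stuck-at-0: output 0 ✗
  g1 stuck-at-1: output 0 ✗
  g2 stuck-at-0: output 0 ✗
  g2 stuck-at-1: output 0 ✗
  g3 stuck-at-0: output 0 ✗
  g3 stuck-at-1: output 0 ✗
  g4 stuck-at-0: output 0 ✗
  g4 stuck-at-1: output 0 ✗
  g5 stuck-at-0: output 0 ✗
  g5 stuck-at-1: output 1 ✓
Consistent faults: {g5 stuck-at-1} — 1 in all.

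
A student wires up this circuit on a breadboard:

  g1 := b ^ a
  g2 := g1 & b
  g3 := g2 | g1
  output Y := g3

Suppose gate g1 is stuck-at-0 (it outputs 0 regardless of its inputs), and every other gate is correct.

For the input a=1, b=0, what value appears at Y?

Propagate with g1 forced: g1=0 [stuck-at-0], g2=0, g3=0.
So Y = 0. (Without the fault it would be 1.)

0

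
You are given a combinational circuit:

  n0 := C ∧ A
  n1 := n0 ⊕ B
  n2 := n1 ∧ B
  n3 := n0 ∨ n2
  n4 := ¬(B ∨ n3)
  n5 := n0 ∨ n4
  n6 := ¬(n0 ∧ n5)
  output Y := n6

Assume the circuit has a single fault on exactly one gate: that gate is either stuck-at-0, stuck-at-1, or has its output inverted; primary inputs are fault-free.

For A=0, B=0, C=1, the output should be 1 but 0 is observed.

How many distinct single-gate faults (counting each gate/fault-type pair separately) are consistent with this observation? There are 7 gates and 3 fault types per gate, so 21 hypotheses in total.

4

Fault-free: n0=0, n1=0, n2=0, n3=0, n4=1, n5=1, n6=1 → 1. Observed 0.
  n0: stuck-at-1, inverted output ✓; others ✗
  n1: none of the 3 fault types match ✗
  n2: none of the 3 fault types match ✗
  n3: none of the 3 fault types match ✗
  n4: none of the 3 fault types match ✗
  n5: none of the 3 fault types match ✗
  n6: stuck-at-0, inverted output ✓; others ✗
Consistent faults: {n0 stuck-at-1, n0 inverted output, n6 stuck-at-0, n6 inverted output} — 4 in all.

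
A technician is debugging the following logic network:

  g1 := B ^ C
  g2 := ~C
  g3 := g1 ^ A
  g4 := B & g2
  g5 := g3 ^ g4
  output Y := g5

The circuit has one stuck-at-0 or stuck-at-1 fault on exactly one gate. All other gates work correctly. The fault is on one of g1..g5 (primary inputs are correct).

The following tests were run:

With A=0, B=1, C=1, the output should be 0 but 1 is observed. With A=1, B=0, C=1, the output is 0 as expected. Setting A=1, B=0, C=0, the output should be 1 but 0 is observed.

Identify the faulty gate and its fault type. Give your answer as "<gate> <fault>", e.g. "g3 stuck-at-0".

Fault-free values for test 1 (A=0, B=1, C=1): g1=0, g2=0, g3=0, g4=0, g5=0, giving Y=0. Observed 1.
Test 1: faults giving observed 1 are {g1 stuck-at-1, g2 stuck-at-1, g3 stuck-at-1, g4 stuck-at-1, g5 stuck-at-1}.
Test 2 (A=1, B=0, C=1): fault-free g1=1, g2=0, g3=0, g4=0, g5=0 → 0; observed 0. Eliminates g3 stuck-at-1, g4 stuck-at-1, g5 stuck-at-1.
Test 3 (A=1, B=0, C=0): fault-free g1=0, g2=1, g3=1, g4=0, g5=1 → 1; observed 0. Eliminates g2 stuck-at-1.
Only g1 stuck-at-1 is consistent with every test.

g1 stuck-at-1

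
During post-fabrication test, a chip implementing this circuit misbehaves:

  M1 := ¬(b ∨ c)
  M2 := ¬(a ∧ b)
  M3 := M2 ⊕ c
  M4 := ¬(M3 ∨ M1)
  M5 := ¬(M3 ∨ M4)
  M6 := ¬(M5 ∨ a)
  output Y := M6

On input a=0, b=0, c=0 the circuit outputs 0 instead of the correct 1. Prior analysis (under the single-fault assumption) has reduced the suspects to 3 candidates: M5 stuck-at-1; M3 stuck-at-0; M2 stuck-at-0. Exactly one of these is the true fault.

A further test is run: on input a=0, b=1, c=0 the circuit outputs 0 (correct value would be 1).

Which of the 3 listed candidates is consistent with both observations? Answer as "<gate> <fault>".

M5 stuck-at-1

Evaluate each candidate on input a=0, b=1, c=0:
  M5 stuck-at-1: M1=0, M2=1, M3=1, M4=0, M5=1 [stuck-at-1], M6=0 → 0 — matches
  M3 stuck-at-0: M1=0, M2=1, M3=0 [stuck-at-0], M4=1, M5=0, M6=1 → 1 — eliminated
  M2 stuck-at-0: M1=0, M2=0 [stuck-at-0], M3=0, M4=1, M5=0, M6=1 → 1 — eliminated
Only M5 stuck-at-1 reproduces the observed 0.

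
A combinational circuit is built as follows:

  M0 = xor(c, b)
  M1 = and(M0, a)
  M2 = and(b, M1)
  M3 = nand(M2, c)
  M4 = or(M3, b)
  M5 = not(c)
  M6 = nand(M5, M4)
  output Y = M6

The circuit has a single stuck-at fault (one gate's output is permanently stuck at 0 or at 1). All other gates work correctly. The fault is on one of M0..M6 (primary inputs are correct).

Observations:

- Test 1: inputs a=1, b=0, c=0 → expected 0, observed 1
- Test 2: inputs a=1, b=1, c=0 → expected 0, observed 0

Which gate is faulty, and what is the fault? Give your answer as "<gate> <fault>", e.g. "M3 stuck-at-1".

Fault-free values for test 1 (a=1, b=0, c=0): M0=0, M1=0, M2=0, M3=1, M4=1, M5=1, M6=0, giving Y=0. Observed 1.
Test 1: faults giving observed 1 are {M3 stuck-at-0, M4 stuck-at-0, M5 stuck-at-0, M6 stuck-at-1}.
Test 2 (a=1, b=1, c=0): fault-free M0=1, M1=1, M2=1, M3=1, M4=1, M5=1, M6=0 → 0; observed 0. Eliminates M4 stuck-at-0, M5 stuck-at-0, M6 stuck-at-1.
Only M3 stuck-at-0 is consistent with every test.

M3 stuck-at-0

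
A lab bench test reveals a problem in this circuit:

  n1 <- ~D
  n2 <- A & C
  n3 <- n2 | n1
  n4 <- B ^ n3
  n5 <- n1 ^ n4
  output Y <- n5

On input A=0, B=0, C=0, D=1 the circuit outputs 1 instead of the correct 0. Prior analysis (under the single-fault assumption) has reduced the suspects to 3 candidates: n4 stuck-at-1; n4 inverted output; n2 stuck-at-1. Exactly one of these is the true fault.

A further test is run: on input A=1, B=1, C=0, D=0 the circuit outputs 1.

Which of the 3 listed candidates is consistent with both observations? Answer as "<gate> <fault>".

Evaluate each candidate on input A=1, B=1, C=0, D=0:
  n4 stuck-at-1: n1=1, n2=0, n3=1, n4=1 [stuck-at-1], n5=0 → 0 — eliminated
  n4 inverted output: n1=1, n2=0, n3=1, n4=1 [inverted output], n5=0 → 0 — eliminated
  n2 stuck-at-1: n1=1, n2=1 [stuck-at-1], n3=1, n4=0, n5=1 → 1 — matches
Only n2 stuck-at-1 reproduces the observed 1.

n2 stuck-at-1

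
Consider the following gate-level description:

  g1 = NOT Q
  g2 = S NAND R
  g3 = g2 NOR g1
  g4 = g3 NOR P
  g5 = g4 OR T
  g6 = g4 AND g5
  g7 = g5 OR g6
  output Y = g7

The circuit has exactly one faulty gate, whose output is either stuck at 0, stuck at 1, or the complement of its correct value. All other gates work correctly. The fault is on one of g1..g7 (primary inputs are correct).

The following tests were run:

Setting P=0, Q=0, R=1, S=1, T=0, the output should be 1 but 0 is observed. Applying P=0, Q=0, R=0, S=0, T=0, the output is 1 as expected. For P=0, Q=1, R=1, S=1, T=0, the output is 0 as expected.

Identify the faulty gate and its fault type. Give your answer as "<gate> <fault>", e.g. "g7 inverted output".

g1 stuck-at-0

Fault-free values for test 1 (P=0, Q=0, R=1, S=1, T=0): g1=1, g2=0, g3=0, g4=1, g5=1, g6=1, g7=1, giving Y=1. Observed 0.
Test 1: faults giving observed 0 are {g1 stuck-at-0, g1 inverted output, g3 stuck-at-1, g3 inverted output, g4 stuck-at-0, g4 inverted output, g5 stuck-at-0, g5 inverted output, g7 stuck-at-0, g7 inverted output}.
Test 2 (P=0, Q=0, R=0, S=0, T=0): fault-free g1=1, g2=1, g3=0, g4=1, g5=1, g6=1, g7=1 → 1; observed 1. Eliminates g3 stuck-at-1, g3 inverted output, g4 stuck-at-0, g4 inverted output, g5 stuck-at-0, g5 inverted output, g7 stuck-at-0, g7 inverted output.
Test 3 (P=0, Q=1, R=1, S=1, T=0): fault-free g1=0, g2=0, g3=1, g4=0, g5=0, g6=0, g7=0 → 0; observed 0. Eliminates g1 inverted output.
Only g1 stuck-at-0 is consistent with every test.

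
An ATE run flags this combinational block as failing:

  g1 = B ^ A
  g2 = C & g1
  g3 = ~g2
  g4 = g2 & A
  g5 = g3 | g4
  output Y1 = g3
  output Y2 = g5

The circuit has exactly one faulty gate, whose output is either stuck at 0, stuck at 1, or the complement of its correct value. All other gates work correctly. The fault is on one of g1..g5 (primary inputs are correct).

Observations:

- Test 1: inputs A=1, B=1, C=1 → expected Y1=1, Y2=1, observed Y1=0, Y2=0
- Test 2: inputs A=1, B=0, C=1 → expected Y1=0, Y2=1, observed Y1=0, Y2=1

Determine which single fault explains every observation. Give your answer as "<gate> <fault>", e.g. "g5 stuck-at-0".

Fault-free values for test 1 (A=1, B=1, C=1): g1=0, g2=0, g3=1, g4=0, g5=1, giving Y1=1, Y2=1. Observed Y1=0, Y2=0.
Test 1: faults giving observed Y1=0, Y2=0 are {g3 stuck-at-0, g3 inverted output}.
Test 2 (A=1, B=0, C=1): fault-free g1=1, g2=1, g3=0, g4=1, g5=1 → Y1=0, Y2=1; observed Y1=0, Y2=1. Eliminates g3 inverted output.
Only g3 stuck-at-0 is consistent with every test.

g3 stuck-at-0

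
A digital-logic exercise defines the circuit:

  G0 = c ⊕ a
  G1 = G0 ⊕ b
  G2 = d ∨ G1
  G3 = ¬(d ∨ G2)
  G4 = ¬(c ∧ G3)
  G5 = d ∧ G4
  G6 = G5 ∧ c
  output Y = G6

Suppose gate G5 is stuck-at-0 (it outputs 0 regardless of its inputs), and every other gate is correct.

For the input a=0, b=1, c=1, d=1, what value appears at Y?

Propagate with G5 forced: G0=1, G1=0, G2=1, G3=0, G4=1, G5=0 [stuck-at-0], G6=0.
So Y = 0. (Without the fault it would be 1.)

0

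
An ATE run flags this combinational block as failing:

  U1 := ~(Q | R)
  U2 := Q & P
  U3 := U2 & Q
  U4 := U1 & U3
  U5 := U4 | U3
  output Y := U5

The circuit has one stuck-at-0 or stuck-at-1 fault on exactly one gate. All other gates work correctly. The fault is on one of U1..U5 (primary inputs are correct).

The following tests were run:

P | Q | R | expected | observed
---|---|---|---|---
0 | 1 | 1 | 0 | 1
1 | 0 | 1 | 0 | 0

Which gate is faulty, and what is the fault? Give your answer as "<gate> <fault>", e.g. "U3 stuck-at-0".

Fault-free values for test 1 (P=0, Q=1, R=1): U1=0, U2=0, U3=0, U4=0, U5=0, giving Y=0. Observed 1.
Test 1: faults giving observed 1 are {U2 stuck-at-1, U3 stuck-at-1, U4 stuck-at-1, U5 stuck-at-1}.
Test 2 (P=1, Q=0, R=1): fault-free U1=0, U2=0, U3=0, U4=0, U5=0 → 0; observed 0. Eliminates U3 stuck-at-1, U4 stuck-at-1, U5 stuck-at-1.
Only U2 stuck-at-1 is consistent with every test.

U2 stuck-at-1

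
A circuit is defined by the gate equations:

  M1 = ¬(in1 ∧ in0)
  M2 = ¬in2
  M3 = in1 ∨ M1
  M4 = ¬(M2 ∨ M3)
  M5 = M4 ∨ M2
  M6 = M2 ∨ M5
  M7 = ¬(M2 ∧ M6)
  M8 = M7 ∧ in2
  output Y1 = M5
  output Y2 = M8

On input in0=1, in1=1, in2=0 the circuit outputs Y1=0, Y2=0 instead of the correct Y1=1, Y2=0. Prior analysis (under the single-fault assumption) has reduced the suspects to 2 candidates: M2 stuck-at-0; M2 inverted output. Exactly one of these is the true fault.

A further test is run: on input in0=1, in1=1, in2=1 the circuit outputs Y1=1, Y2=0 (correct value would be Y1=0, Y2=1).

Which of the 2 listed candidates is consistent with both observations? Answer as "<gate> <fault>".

M2 inverted output

Evaluate each candidate on input in0=1, in1=1, in2=1:
  M2 stuck-at-0: M1=0, M2=0 [stuck-at-0], M3=1, M4=0, M5=0, M6=0, M7=1, M8=1 → Y1=0, Y2=1 — eliminated
  M2 inverted output: M1=0, M2=1 [inverted output], M3=1, M4=0, M5=1, M6=1, M7=0, M8=0 → Y1=1, Y2=0 — matches
Only M2 inverted output reproduces the observed Y1=1, Y2=0.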